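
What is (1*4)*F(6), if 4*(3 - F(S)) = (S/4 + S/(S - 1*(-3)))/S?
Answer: 419/36 ≈ 11.639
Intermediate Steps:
F(S) = 3 - (S/4 + S/(3 + S))/(4*S) (F(S) = 3 - (S/4 + S/(S - 1*(-3)))/(4*S) = 3 - (S*(¼) + S/(S + 3))/(4*S) = 3 - (S/4 + S/(3 + S))/(4*S))
(1*4)*F(6) = (1*4)*((137 + 47*6)/(16*(3 + 6))) = 4*((1/16)*(137 + 282)/9) = 4*((1/16)*(⅑)*419) = 4*(419/144) = 419/36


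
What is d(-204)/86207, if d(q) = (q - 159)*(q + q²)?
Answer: -80388/461 ≈ -174.38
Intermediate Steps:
d(q) = (-159 + q)*(q + q²)
d(-204)/86207 = -204*(-159 + (-204)² - 158*(-204))/86207 = -204*(-159 + 41616 + 32232)*(1/86207) = -204*73689*(1/86207) = -15032556*1/86207 = -80388/461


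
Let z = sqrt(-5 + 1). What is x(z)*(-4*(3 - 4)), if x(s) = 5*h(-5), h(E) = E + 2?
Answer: -60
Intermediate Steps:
h(E) = 2 + E
z = 2*I (z = sqrt(-4) = 2*I ≈ 2.0*I)
x(s) = -15 (x(s) = 5*(2 - 5) = 5*(-3) = -15)
x(z)*(-4*(3 - 4)) = -(-60)*(3 - 4) = -(-60)*(-1) = -15*4 = -60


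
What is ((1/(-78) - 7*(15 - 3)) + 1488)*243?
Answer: 8870391/26 ≈ 3.4117e+5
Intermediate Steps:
((1/(-78) - 7*(15 - 3)) + 1488)*243 = ((-1/78 - 7*12) + 1488)*243 = ((-1/78 - 1*84) + 1488)*243 = ((-1/78 - 84) + 1488)*243 = (-6553/78 + 1488)*243 = (109511/78)*243 = 8870391/26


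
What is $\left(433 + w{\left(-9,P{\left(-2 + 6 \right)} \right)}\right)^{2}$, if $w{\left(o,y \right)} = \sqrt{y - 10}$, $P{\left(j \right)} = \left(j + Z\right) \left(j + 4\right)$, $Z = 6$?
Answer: $\left(433 + \sqrt{70}\right)^{2} \approx 1.948 \cdot 10^{5}$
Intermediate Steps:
$P{\left(j \right)} = \left(4 + j\right) \left(6 + j\right)$ ($P{\left(j \right)} = \left(j + 6\right) \left(j + 4\right) = \left(6 + j\right) \left(4 + j\right) = \left(4 + j\right) \left(6 + j\right)$)
$w{\left(o,y \right)} = \sqrt{-10 + y}$
$\left(433 + w{\left(-9,P{\left(-2 + 6 \right)} \right)}\right)^{2} = \left(433 + \sqrt{-10 + \left(24 + \left(-2 + 6\right)^{2} + 10 \left(-2 + 6\right)\right)}\right)^{2} = \left(433 + \sqrt{-10 + \left(24 + 4^{2} + 10 \cdot 4\right)}\right)^{2} = \left(433 + \sqrt{-10 + \left(24 + 16 + 40\right)}\right)^{2} = \left(433 + \sqrt{-10 + 80}\right)^{2} = \left(433 + \sqrt{70}\right)^{2}$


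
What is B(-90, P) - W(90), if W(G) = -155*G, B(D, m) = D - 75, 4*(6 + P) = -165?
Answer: 13785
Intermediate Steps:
P = -189/4 (P = -6 + (¼)*(-165) = -6 - 165/4 = -189/4 ≈ -47.250)
B(D, m) = -75 + D
B(-90, P) - W(90) = (-75 - 90) - (-155)*90 = -165 - 1*(-13950) = -165 + 13950 = 13785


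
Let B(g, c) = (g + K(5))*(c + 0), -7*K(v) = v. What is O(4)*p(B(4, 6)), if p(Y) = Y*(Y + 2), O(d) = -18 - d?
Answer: -461472/49 ≈ -9417.8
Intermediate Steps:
K(v) = -v/7
B(g, c) = c*(-5/7 + g) (B(g, c) = (g - ⅐*5)*(c + 0) = (g - 5/7)*c = (-5/7 + g)*c = c*(-5/7 + g))
p(Y) = Y*(2 + Y)
O(4)*p(B(4, 6)) = (-18 - 1*4)*(((⅐)*6*(-5 + 7*4))*(2 + (⅐)*6*(-5 + 7*4))) = (-18 - 4)*(((⅐)*6*(-5 + 28))*(2 + (⅐)*6*(-5 + 28))) = -22*(⅐)*6*23*(2 + (⅐)*6*23) = -3036*(2 + 138/7)/7 = -3036*152/(7*7) = -22*20976/49 = -461472/49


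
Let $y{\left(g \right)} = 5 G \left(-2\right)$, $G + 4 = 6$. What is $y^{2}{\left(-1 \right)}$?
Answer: $400$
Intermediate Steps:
$G = 2$ ($G = -4 + 6 = 2$)
$y{\left(g \right)} = -20$ ($y{\left(g \right)} = 5 \cdot 2 \left(-2\right) = 10 \left(-2\right) = -20$)
$y^{2}{\left(-1 \right)} = \left(-20\right)^{2} = 400$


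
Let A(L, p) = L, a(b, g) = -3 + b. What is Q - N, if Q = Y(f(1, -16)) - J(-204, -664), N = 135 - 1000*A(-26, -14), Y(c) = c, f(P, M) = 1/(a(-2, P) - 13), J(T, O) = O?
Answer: -458479/18 ≈ -25471.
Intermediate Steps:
f(P, M) = -1/18 (f(P, M) = 1/((-3 - 2) - 13) = 1/(-5 - 13) = 1/(-18) = -1/18)
N = 26135 (N = 135 - 1000*(-26) = 135 + 26000 = 26135)
Q = 11951/18 (Q = -1/18 - 1*(-664) = -1/18 + 664 = 11951/18 ≈ 663.94)
Q - N = 11951/18 - 1*26135 = 11951/18 - 26135 = -458479/18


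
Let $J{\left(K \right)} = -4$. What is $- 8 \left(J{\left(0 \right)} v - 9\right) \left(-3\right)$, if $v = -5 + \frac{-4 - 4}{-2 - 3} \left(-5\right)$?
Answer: $1032$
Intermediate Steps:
$v = -13$ ($v = -5 + - \frac{8}{-5} \left(-5\right) = -5 + \left(-8\right) \left(- \frac{1}{5}\right) \left(-5\right) = -5 + \frac{8}{5} \left(-5\right) = -5 - 8 = -13$)
$- 8 \left(J{\left(0 \right)} v - 9\right) \left(-3\right) = - 8 \left(\left(-4\right) \left(-13\right) - 9\right) \left(-3\right) = - 8 \left(52 - 9\right) \left(-3\right) = \left(-8\right) 43 \left(-3\right) = \left(-344\right) \left(-3\right) = 1032$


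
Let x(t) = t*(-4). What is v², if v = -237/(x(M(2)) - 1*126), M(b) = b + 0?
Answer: 56169/17956 ≈ 3.1281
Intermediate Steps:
M(b) = b
x(t) = -4*t
v = 237/134 (v = -237/(-4*2 - 1*126) = -237/(-8 - 126) = -237/(-134) = -237*(-1/134) = 237/134 ≈ 1.7687)
v² = (237/134)² = 56169/17956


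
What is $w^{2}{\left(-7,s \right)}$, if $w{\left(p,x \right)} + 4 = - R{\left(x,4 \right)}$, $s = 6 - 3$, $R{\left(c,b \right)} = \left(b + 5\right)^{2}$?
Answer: $7225$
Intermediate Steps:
$R{\left(c,b \right)} = \left(5 + b\right)^{2}$
$s = 3$ ($s = 6 - 3 = 3$)
$w{\left(p,x \right)} = -85$ ($w{\left(p,x \right)} = -4 - \left(5 + 4\right)^{2} = -4 - 9^{2} = -4 - 81 = -85$)
$w^{2}{\left(-7,s \right)} = \left(-85\right)^{2} = 7225$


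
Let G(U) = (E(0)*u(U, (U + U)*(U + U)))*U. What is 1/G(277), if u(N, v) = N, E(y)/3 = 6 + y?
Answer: 1/1381122 ≈ 7.2405e-7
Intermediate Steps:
E(y) = 18 + 3*y (E(y) = 3*(6 + y) = 18 + 3*y)
G(U) = 18*U² (G(U) = ((18 + 3*0)*U)*U = ((18 + 0)*U)*U = (18*U)*U = 18*U²)
1/G(277) = 1/(18*277²) = 1/(18*76729) = 1/1381122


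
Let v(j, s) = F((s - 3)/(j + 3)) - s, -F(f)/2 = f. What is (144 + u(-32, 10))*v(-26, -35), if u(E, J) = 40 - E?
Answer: 157464/23 ≈ 6846.3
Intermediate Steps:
F(f) = -2*f
v(j, s) = -s - 2*(-3 + s)/(3 + j) (v(j, s) = -2*(s - 3)/(j + 3) - s = -2*(-3 + s)/(3 + j) - s = -s - 2*(-3 + s)/(3 + j))
(144 + u(-32, 10))*v(-26, -35) = (144 + (40 - 1*(-32)))*((6 - 5*(-35) - 1*(-26)*(-35))/(3 - 26)) = (144 + (40 + 32))*((6 + 175 - 910)/(-23)) = (144 + 72)*(-1/23*(-729)) = 216*(729/23) = 157464/23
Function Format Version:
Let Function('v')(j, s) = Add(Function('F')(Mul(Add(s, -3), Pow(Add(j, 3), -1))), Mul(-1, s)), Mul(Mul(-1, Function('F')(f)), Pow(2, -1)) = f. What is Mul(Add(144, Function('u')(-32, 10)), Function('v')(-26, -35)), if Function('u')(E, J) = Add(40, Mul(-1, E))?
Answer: Rational(157464, 23) ≈ 6846.3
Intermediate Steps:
Function('F')(f) = Mul(-2, f)
Function('v')(j, s) = Add(Mul(-1, s), Mul(-2, Pow(Add(3, j), -1), Add(-3, s))) (Function('v')(j, s) = Add(Mul(-2, Mul(Add(s, -3), Pow(Add(j, 3), -1))), Mul(-1, s)) = Add(Mul(-2, Mul(Add(-3, s), Pow(Add(3, j), -1))), Mul(-1, s)) = Add(Mul(-2, Mul(Pow(Add(3, j), -1), Add(-3, s))), Mul(-1, s)) = Add(Mul(-2, Pow(Add(3, j), -1), Add(-3, s)), Mul(-1, s)) = Add(Mul(-1, s), Mul(-2, Pow(Add(3, j), -1), Add(-3, s))))
Mul(Add(144, Function('u')(-32, 10)), Function('v')(-26, -35)) = Mul(Add(144, Add(40, Mul(-1, -32))), Mul(Pow(Add(3, -26), -1), Add(6, Mul(-5, -35), Mul(-1, -26, -35)))) = Mul(Add(144, Add(40, 32)), Mul(Pow(-23, -1), Add(6, 175, -910))) = Mul(Add(144, 72), Mul(Rational(-1, 23), -729)) = Mul(216, Rational(729, 23)) = Rational(157464, 23)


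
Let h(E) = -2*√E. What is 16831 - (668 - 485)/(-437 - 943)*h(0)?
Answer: 16831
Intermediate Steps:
16831 - (668 - 485)/(-437 - 943)*h(0) = 16831 - (668 - 485)/(-437 - 943)*(-2*√0) = 16831 - 183/(-1380)*(-2*0) = 16831 - 183*(-1/1380)*0 = 16831 - (-61)*0/460 = 16831 - 1*0 = 16831 + 0 = 16831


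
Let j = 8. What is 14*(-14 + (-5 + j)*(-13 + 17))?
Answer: -28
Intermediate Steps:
14*(-14 + (-5 + j)*(-13 + 17)) = 14*(-14 + (-5 + 8)*(-13 + 17)) = 14*(-14 + 3*4) = 14*(-14 + 12) = 14*(-2) = -28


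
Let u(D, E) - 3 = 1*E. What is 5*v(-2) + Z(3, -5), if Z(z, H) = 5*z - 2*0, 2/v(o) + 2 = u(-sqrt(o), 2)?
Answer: 55/3 ≈ 18.333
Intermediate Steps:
u(D, E) = 3 + E (u(D, E) = 3 + 1*E = 3 + E)
v(o) = 2/3 (v(o) = 2/(-2 + (3 + 2)) = 2/(-2 + 5) = 2/3)
Z(z, H) = 5*z (Z(z, H) = 5*z + 0 = 5*z)
5*v(-2) + Z(3, -5) = 5*(2/3) + 5*3 = 10/3 + 15 = 55/3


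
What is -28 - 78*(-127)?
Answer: 9878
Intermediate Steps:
-28 - 78*(-127) = -28 + 9906 = 9878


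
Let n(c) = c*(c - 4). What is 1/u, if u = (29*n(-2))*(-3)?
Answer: -1/1044 ≈ -0.00095785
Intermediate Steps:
n(c) = c*(-4 + c)
u = -1044 (u = (29*(-2*(-4 - 2)))*(-3) = (29*(-2*(-6)))*(-3) = (29*12)*(-3) = 348*(-3) = -1044)
1/u = 1/(-1044) = -1/1044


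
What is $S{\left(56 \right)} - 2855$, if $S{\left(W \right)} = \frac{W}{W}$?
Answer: $-2854$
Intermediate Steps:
$S{\left(W \right)} = 1$
$S{\left(56 \right)} - 2855 = 1 - 2855 = -2854$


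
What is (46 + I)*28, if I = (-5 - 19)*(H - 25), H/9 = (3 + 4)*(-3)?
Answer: 145096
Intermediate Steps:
H = -189 (H = 9*((3 + 4)*(-3)) = 9*(7*(-3)) = 9*(-21) = -189)
I = 5136 (I = (-5 - 19)*(-189 - 25) = -24*(-214) = 5136)
(46 + I)*28 = (46 + 5136)*28 = 5182*28 = 145096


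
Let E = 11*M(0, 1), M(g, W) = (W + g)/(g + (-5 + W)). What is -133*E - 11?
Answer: 1419/4 ≈ 354.75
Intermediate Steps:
M(g, W) = (W + g)/(-5 + W + g)
E = -11/4 (E = 11*((1 + 0)/(-5 + 1 + 0)) = 11*(1/(-4)) = 11*(-1/4*1) = 11*(-1/4) = -11/4 ≈ -2.7500)
-133*E - 11 = -133*(-11/4) - 11 = 1463/4 - 11 = 1419/4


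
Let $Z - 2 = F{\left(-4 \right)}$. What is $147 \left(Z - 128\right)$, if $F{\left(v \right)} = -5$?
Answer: $-19257$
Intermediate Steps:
$Z = -3$ ($Z = 2 - 5 = -3$)
$147 \left(Z - 128\right) = 147 \left(-3 - 128\right) = 147 \left(-131\right) = -19257$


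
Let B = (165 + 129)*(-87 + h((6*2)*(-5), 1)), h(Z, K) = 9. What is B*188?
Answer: -4311216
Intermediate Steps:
B = -22932 (B = (165 + 129)*(-87 + 9) = 294*(-78) = -22932)
B*188 = -22932*188 = -4311216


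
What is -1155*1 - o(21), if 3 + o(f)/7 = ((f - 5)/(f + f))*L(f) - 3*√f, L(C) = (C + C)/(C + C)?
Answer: -3410/3 + 21*√21 ≈ -1040.4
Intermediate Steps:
L(C) = 1 (L(C) = (2*C)/((2*C)) = (2*C)*(1/(2*C)) = 1)
o(f) = -21 - 21*√f + 7*(-5 + f)/(2*f) (o(f) = -21 + 7*(((f - 5)/(f + f))*1 - 3*√f) = -21 + 7*(((-5 + f)/((2*f)))*1 - 3*√f) = -21 + 7*(((-5 + f)*(1/(2*f)))*1 - 3*√f) = -21 + 7*(((-5 + f)/(2*f))*1 - 3*√f) = -21 + 7*((-5 + f)/(2*f) - 3*√f) = -21 + 7*(-3*√f + (-5 + f)/(2*f)) = -21 + (-21*√f + 7*(-5 + f)/(2*f)) = -21 - 21*√f + 7*(-5 + f)/(2*f))
-1155*1 - o(21) = -1155*1 - 7*(-5 - 126*√21 - 5*21)/(2*21) = -1155 - 7*(-5 - 126*√21 - 105)/(2*21) = -1155 - 7*(-110 - 126*√21)/(2*21) = -1155 - (-55/3 - 21*√21) = -1155 + (55/3 + 21*√21) = -3410/3 + 21*√21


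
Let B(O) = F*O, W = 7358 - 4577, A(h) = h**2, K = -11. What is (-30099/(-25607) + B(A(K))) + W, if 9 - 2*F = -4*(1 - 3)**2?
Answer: 219947507/51214 ≈ 4294.7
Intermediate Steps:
F = 25/2 (F = 9/2 - (-2)*(1 - 3)**2 = 9/2 - (-2)*(-2)**2 = 9/2 - (-2)*4 = 9/2 - 1/2*(-16) = 9/2 + 8 = 25/2 ≈ 12.500)
W = 2781
B(O) = 25*O/2
(-30099/(-25607) + B(A(K))) + W = (-30099/(-25607) + (25/2)*(-11)**2) + 2781 = (-30099*(-1/25607) + (25/2)*121) + 2781 = (30099/25607 + 3025/2) + 2781 = 77521373/51214 + 2781 = 219947507/51214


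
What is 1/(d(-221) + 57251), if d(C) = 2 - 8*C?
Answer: 1/59021 ≈ 1.6943e-5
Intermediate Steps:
1/(d(-221) + 57251) = 1/((2 - 8*(-221)) + 57251) = 1/((2 + 1768) + 57251) = 1/(1770 + 57251) = 1/59021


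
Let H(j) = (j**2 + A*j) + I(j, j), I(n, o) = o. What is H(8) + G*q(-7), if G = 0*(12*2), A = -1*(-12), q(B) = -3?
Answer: 168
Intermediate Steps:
A = 12
G = 0 (G = 0*24 = 0)
H(j) = j**2 + 13*j (H(j) = (j**2 + 12*j) + j = j**2 + 13*j)
H(8) + G*q(-7) = 8*(13 + 8) + 0*(-3) = 8*21 + 0 = 168 + 0 = 168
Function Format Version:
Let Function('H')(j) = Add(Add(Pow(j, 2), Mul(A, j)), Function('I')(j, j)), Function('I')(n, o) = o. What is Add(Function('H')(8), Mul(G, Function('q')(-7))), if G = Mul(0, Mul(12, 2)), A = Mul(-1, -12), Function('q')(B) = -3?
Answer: 168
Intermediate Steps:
A = 12
G = 0 (G = Mul(0, 24) = 0)
Function('H')(j) = Add(Pow(j, 2), Mul(13, j)) (Function('H')(j) = Add(Add(Pow(j, 2), Mul(12, j)), j) = Add(Pow(j, 2), Mul(13, j)))
Add(Function('H')(8), Mul(G, Function('q')(-7))) = Add(Mul(8, Add(13, 8)), Mul(0, -3)) = Add(Mul(8, 21), 0) = Add(168, 0) = 168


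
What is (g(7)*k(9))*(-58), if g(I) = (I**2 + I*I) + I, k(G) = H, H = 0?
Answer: 0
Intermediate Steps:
k(G) = 0
g(I) = I + 2*I**2 (g(I) = (I**2 + I**2) + I = 2*I**2 + I = I + 2*I**2)
(g(7)*k(9))*(-58) = ((7*(1 + 2*7))*0)*(-58) = ((7*(1 + 14))*0)*(-58) = ((7*15)*0)*(-58) = (105*0)*(-58) = 0*(-58) = 0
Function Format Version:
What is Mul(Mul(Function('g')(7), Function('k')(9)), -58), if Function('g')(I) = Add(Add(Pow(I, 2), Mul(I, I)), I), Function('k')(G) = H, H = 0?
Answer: 0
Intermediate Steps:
Function('k')(G) = 0
Function('g')(I) = Add(I, Mul(2, Pow(I, 2))) (Function('g')(I) = Add(Add(Pow(I, 2), Pow(I, 2)), I) = Add(Mul(2, Pow(I, 2)), I) = Add(I, Mul(2, Pow(I, 2))))
Mul(Mul(Function('g')(7), Function('k')(9)), -58) = Mul(Mul(Mul(7, Add(1, Mul(2, 7))), 0), -58) = Mul(Mul(Mul(7, Add(1, 14)), 0), -58) = Mul(Mul(Mul(7, 15), 0), -58) = Mul(Mul(105, 0), -58) = Mul(0, -58) = 0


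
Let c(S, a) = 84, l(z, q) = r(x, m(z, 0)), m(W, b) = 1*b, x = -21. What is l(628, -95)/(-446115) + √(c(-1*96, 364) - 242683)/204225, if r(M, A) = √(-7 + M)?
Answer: I*(-3890*√7 + 29741*√4951)/867693675 ≈ 0.0023999*I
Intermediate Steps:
m(W, b) = b
l(z, q) = 2*I*√7 (l(z, q) = √(-7 - 21) = √(-28) = 2*I*√7)
l(628, -95)/(-446115) + √(c(-1*96, 364) - 242683)/204225 = (2*I*√7)/(-446115) + √(84 - 242683)/204225 = (2*I*√7)*(-1/446115) + √(-242599)*(1/204225) = -2*I*√7/446115 + (7*I*√4951)*(1/204225) = -2*I*√7/446115 + I*√4951/29175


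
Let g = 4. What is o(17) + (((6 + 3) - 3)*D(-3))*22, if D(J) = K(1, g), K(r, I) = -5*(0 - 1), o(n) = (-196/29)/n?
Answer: 325184/493 ≈ 659.60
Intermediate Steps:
o(n) = -196/(29*n) (o(n) = (-196*1/29)/n = -196/(29*n))
K(r, I) = 5 (K(r, I) = -5*(-1) = 5)
D(J) = 5
o(17) + (((6 + 3) - 3)*D(-3))*22 = -196/29/17 + (((6 + 3) - 3)*5)*22 = -196/29*1/17 + ((9 - 3)*5)*22 = -196/493 + (6*5)*22 = -196/493 + 30*22 = -196/493 + 660 = 325184/493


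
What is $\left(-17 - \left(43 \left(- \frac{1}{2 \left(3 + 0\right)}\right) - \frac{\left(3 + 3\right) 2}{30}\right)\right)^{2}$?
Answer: $\frac{80089}{900} \approx 88.988$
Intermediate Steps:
$\left(-17 - \left(43 \left(- \frac{1}{2 \left(3 + 0\right)}\right) - \frac{\left(3 + 3\right) 2}{30}\right)\right)^{2} = \left(-17 + \left(6 \cdot 2 \cdot \frac{1}{30} - \frac{43}{\left(-2\right) 3}\right)\right)^{2} = \left(-17 + \left(12 \cdot \frac{1}{30} - \frac{43}{-6}\right)\right)^{2} = \left(-17 + \left(\frac{2}{5} - - \frac{43}{6}\right)\right)^{2} = \left(-17 + \left(\frac{2}{5} + \frac{43}{6}\right)\right)^{2} = \left(-17 + \frac{227}{30}\right)^{2} = \left(- \frac{283}{30}\right)^{2} = \frac{80089}{900}$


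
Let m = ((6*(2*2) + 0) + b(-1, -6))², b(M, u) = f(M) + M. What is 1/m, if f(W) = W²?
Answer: 1/576 ≈ 0.0017361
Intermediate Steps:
b(M, u) = M + M² (b(M, u) = M² + M = M + M²)
m = 576 (m = ((6*(2*2) + 0) - (1 - 1))² = ((6*4 + 0) - 1*0)² = ((24 + 0) + 0)² = (24 + 0)² = 24² = 576)
1/m = 1/576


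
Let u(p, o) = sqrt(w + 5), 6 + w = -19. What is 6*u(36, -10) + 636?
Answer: 636 + 12*I*sqrt(5) ≈ 636.0 + 26.833*I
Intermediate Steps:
w = -25 (w = -6 - 19 = -25)
u(p, o) = 2*I*sqrt(5) (u(p, o) = sqrt(-25 + 5) = sqrt(-20) = 2*I*sqrt(5))
6*u(36, -10) + 636 = 6*(2*I*sqrt(5)) + 636 = 12*I*sqrt(5) + 636 = 636 + 12*I*sqrt(5)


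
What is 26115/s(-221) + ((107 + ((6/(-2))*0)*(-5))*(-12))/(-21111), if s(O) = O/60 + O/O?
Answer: -11026206392/1132957 ≈ -9732.2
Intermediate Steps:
s(O) = 1 + O/60 (s(O) = O*(1/60) + 1 = O/60 + 1 = 1 + O/60)
26115/s(-221) + ((107 + ((6/(-2))*0)*(-5))*(-12))/(-21111) = 26115/(1 + (1/60)*(-221)) + ((107 + ((6/(-2))*0)*(-5))*(-12))/(-21111) = 26115/(1 - 221/60) + ((107 + ((6*(-½))*0)*(-5))*(-12))*(-1/21111) = 26115/(-161/60) + ((107 - 3*0*(-5))*(-12))*(-1/21111) = 26115*(-60/161) + ((107 + 0*(-5))*(-12))*(-1/21111) = -1566900/161 + ((107 + 0)*(-12))*(-1/21111) = -1566900/161 + (107*(-12))*(-1/21111) = -1566900/161 - 1284*(-1/21111) = -1566900/161 + 428/7037 = -11026206392/1132957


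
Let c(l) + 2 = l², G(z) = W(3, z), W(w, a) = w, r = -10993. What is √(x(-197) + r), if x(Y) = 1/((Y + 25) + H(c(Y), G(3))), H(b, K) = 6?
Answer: I*√302923274/166 ≈ 104.85*I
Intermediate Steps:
G(z) = 3
c(l) = -2 + l²
x(Y) = 1/(31 + Y) (x(Y) = 1/((Y + 25) + 6) = 1/((25 + Y) + 6) = 1/(31 + Y))
√(x(-197) + r) = √(1/(31 - 197) - 10993) = √(1/(-166) - 10993) = √(-1/166 - 10993) = √(-1824839/166) = I*√302923274/166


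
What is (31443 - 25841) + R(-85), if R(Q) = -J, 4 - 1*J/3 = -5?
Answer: 5575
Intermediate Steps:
J = 27 (J = 12 - 3*(-5) = 12 + 15 = 27)
R(Q) = -27 (R(Q) = -1*27 = -27)
(31443 - 25841) + R(-85) = (31443 - 25841) - 27 = 5602 - 27 = 5575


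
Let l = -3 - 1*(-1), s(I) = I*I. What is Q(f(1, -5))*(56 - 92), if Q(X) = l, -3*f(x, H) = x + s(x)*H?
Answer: 72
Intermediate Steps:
s(I) = I²
l = -2 (l = -3 + 1 = -2)
f(x, H) = -x/3 - H*x²/3 (f(x, H) = -(x + x²*H)/3 = -(x + H*x²)/3 = -x/3 - H*x²/3)
Q(X) = -2
Q(f(1, -5))*(56 - 92) = -2*(56 - 92) = -2*(-36) = 72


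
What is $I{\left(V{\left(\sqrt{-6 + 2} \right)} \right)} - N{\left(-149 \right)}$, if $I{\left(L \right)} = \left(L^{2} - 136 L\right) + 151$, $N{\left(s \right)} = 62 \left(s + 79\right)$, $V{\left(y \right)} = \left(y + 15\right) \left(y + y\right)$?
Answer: $2043 - 9120 i \approx 2043.0 - 9120.0 i$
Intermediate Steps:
$V{\left(y \right)} = 2 y \left(15 + y\right)$ ($V{\left(y \right)} = \left(15 + y\right) 2 y = 2 y \left(15 + y\right)$)
$N{\left(s \right)} = 4898 + 62 s$ ($N{\left(s \right)} = 62 \left(79 + s\right) = 4898 + 62 s$)
$I{\left(L \right)} = 151 + L^{2} - 136 L$
$I{\left(V{\left(\sqrt{-6 + 2} \right)} \right)} - N{\left(-149 \right)} = \left(151 + \left(2 \sqrt{-6 + 2} \left(15 + \sqrt{-6 + 2}\right)\right)^{2} - 136 \cdot 2 \sqrt{-6 + 2} \left(15 + \sqrt{-6 + 2}\right)\right) - \left(4898 + 62 \left(-149\right)\right) = \left(151 + \left(2 \sqrt{-4} \left(15 + \sqrt{-4}\right)\right)^{2} - 136 \cdot 2 \sqrt{-4} \left(15 + \sqrt{-4}\right)\right) - \left(4898 - 9238\right) = \left(151 + \left(2 \cdot 2 i \left(15 + 2 i\right)\right)^{2} - 136 \cdot 2 \cdot 2 i \left(15 + 2 i\right)\right) - -4340 = \left(151 + \left(4 i \left(15 + 2 i\right)\right)^{2} - 136 \cdot 4 i \left(15 + 2 i\right)\right) + 4340 = \left(151 - 16 \left(15 + 2 i\right)^{2} - 544 i \left(15 + 2 i\right)\right) + 4340 = 4491 - 16 \left(15 + 2 i\right)^{2} - 544 i \left(15 + 2 i\right)$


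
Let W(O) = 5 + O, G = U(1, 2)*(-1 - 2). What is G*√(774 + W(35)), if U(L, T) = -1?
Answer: 3*√814 ≈ 85.592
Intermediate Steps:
G = 3 (G = -(-1 - 2) = -1*(-3) = 3)
G*√(774 + W(35)) = 3*√(774 + (5 + 35)) = 3*√(774 + 40) = 3*√814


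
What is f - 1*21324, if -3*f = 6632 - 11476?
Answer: -59128/3 ≈ -19709.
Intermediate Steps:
f = 4844/3 (f = -(6632 - 11476)/3 = -⅓*(-4844) = 4844/3 ≈ 1614.7)
f - 1*21324 = 4844/3 - 1*21324 = 4844/3 - 21324 = -59128/3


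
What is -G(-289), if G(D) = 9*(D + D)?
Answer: 5202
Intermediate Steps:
G(D) = 18*D (G(D) = 9*(2*D) = 18*D)
-G(-289) = -18*(-289) = -1*(-5202) = 5202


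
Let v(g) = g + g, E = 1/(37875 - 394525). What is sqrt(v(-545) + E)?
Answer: I*sqrt(5545886115266)/71330 ≈ 33.015*I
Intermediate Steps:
E = -1/356650 (E = 1/(-356650) = -1/356650 ≈ -2.8039e-6)
v(g) = 2*g
sqrt(v(-545) + E) = sqrt(2*(-545) - 1/356650) = sqrt(-1090 - 1/356650) = sqrt(-388748501/356650) = I*sqrt(5545886115266)/71330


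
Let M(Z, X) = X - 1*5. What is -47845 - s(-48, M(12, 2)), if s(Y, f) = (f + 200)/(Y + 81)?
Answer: -1579082/33 ≈ -47851.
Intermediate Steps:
M(Z, X) = -5 + X (M(Z, X) = X - 5 = -5 + X)
s(Y, f) = (200 + f)/(81 + Y)
-47845 - s(-48, M(12, 2)) = -47845 - (200 + (-5 + 2))/(81 - 48) = -47845 - (200 - 3)/33 = -47845 - 197/33 = -1579082/33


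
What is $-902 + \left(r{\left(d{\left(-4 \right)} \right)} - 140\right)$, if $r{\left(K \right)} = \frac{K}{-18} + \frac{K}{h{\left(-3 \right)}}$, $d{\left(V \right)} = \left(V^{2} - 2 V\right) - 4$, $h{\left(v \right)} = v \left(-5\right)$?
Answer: $- \frac{9376}{9} \approx -1041.8$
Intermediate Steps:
$h{\left(v \right)} = - 5 v$
$d{\left(V \right)} = -4 + V^{2} - 2 V$
$r{\left(K \right)} = \frac{K}{90}$ ($r{\left(K \right)} = \frac{K}{-18} + \frac{K}{\left(-5\right) \left(-3\right)} = K \left(- \frac{1}{18}\right) + \frac{K}{15} = - \frac{K}{18} + K \frac{1}{15} = - \frac{K}{18} + \frac{K}{15} = \frac{K}{90}$)
$-902 + \left(r{\left(d{\left(-4 \right)} \right)} - 140\right) = -902 + \left(\frac{-4 + \left(-4\right)^{2} - -8}{90} - 140\right) = -902 - \left(140 - \frac{-4 + 16 + 8}{90}\right) = -902 + \left(\frac{1}{90} \cdot 20 - 140\right) = -902 + \left(\frac{2}{9} - 140\right) = -902 - \frac{1258}{9} = - \frac{9376}{9}$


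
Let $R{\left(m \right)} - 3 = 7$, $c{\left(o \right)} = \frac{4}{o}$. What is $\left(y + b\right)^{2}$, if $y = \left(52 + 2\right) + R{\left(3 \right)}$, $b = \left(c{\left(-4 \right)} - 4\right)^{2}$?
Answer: $7921$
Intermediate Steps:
$R{\left(m \right)} = 10$ ($R{\left(m \right)} = 3 + 7 = 10$)
$b = 25$ ($b = \left(\frac{4}{-4} - 4\right)^{2} = \left(4 \left(- \frac{1}{4}\right) - 4\right)^{2} = \left(-1 - 4\right)^{2} = \left(-5\right)^{2} = 25$)
$y = 64$ ($y = \left(52 + 2\right) + 10 = 54 + 10 = 64$)
$\left(y + b\right)^{2} = \left(64 + 25\right)^{2} = 89^{2} = 7921$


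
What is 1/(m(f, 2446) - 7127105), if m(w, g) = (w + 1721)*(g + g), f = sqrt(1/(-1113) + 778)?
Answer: 1438026051/1837245745626145 - 4892*sqrt(963761169)/1837245745626145 ≈ 7.0005e-7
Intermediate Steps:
f = sqrt(963761169)/1113 (f = sqrt(-1/1113 + 778) = sqrt(865913/1113) = sqrt(963761169)/1113 ≈ 27.893)
m(w, g) = 2*g*(1721 + w) (m(w, g) = (1721 + w)*(2*g) = 2*g*(1721 + w))
1/(m(f, 2446) - 7127105) = 1/(2*2446*(1721 + sqrt(963761169)/1113) - 7127105) = 1/((8419132 + 4892*sqrt(963761169)/1113) - 7127105) = 1/(1292027 + 4892*sqrt(963761169)/1113)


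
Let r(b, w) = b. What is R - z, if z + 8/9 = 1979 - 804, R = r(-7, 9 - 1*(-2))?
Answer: -10630/9 ≈ -1181.1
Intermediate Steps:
R = -7
z = 10567/9 (z = -8/9 + (1979 - 804) = -8/9 + 1175 = 10567/9 ≈ 1174.1)
R - z = -7 - 1*10567/9 = -7 - 10567/9 = -10630/9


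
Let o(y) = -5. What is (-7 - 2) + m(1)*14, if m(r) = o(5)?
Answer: -79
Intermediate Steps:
m(r) = -5
(-7 - 2) + m(1)*14 = (-7 - 2) - 5*14 = -9 - 70 = -79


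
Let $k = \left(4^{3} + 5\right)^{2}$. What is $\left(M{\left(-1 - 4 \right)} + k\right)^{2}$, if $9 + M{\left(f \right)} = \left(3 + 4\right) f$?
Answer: $22250089$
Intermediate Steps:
$k = 4761$ ($k = \left(64 + 5\right)^{2} = 69^{2} = 4761$)
$M{\left(f \right)} = -9 + 7 f$ ($M{\left(f \right)} = -9 + \left(3 + 4\right) f = -9 + 7 f$)
$\left(M{\left(-1 - 4 \right)} + k\right)^{2} = \left(\left(-9 + 7 \left(-1 - 4\right)\right) + 4761\right)^{2} = \left(\left(-9 + 7 \left(-5\right)\right) + 4761\right)^{2} = \left(\left(-9 - 35\right) + 4761\right)^{2} = \left(-44 + 4761\right)^{2} = 4717^{2} = 22250089$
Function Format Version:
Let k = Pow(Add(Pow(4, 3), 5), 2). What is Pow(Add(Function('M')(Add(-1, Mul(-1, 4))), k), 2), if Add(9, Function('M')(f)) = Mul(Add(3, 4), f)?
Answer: 22250089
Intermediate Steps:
k = 4761 (k = Pow(Add(64, 5), 2) = Pow(69, 2) = 4761)
Function('M')(f) = Add(-9, Mul(7, f)) (Function('M')(f) = Add(-9, Mul(Add(3, 4), f)) = Add(-9, Mul(7, f)))
Pow(Add(Function('M')(Add(-1, Mul(-1, 4))), k), 2) = Pow(Add(Add(-9, Mul(7, Add(-1, Mul(-1, 4)))), 4761), 2) = Pow(Add(Add(-9, Mul(7, Add(-1, -4))), 4761), 2) = Pow(Add(Add(-9, Mul(7, -5)), 4761), 2) = Pow(Add(Add(-9, -35), 4761), 2) = Pow(Add(-44, 4761), 2) = Pow(4717, 2) = 22250089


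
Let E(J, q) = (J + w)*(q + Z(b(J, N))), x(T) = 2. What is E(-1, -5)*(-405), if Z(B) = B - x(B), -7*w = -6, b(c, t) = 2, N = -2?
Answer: -2025/7 ≈ -289.29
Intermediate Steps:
w = 6/7 (w = -⅐*(-6) = 6/7 ≈ 0.85714)
Z(B) = -2 + B (Z(B) = B - 1*2 = B - 2 = -2 + B)
E(J, q) = q*(6/7 + J) (E(J, q) = (J + 6/7)*(q + (-2 + 2)) = (6/7 + J)*(q + 0) = (6/7 + J)*q = q*(6/7 + J))
E(-1, -5)*(-405) = ((⅐)*(-5)*(6 + 7*(-1)))*(-405) = ((⅐)*(-5)*(6 - 7))*(-405) = ((⅐)*(-5)*(-1))*(-405) = (5/7)*(-405) = -2025/7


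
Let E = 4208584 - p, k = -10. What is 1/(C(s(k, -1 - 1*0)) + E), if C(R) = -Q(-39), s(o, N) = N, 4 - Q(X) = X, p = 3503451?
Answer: 1/705090 ≈ 1.4183e-6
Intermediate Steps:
Q(X) = 4 - X
C(R) = -43 (C(R) = -(4 - 1*(-39)) = -(4 + 39) = -1*43 = -43)
E = 705133 (E = 4208584 - 1*3503451 = 4208584 - 3503451 = 705133)
1/(C(s(k, -1 - 1*0)) + E) = 1/(-43 + 705133) = 1/705090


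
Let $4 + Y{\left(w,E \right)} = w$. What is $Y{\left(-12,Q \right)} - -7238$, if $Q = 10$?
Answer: $7222$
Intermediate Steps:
$Y{\left(w,E \right)} = -4 + w$
$Y{\left(-12,Q \right)} - -7238 = \left(-4 - 12\right) - -7238 = -16 + 7238 = 7222$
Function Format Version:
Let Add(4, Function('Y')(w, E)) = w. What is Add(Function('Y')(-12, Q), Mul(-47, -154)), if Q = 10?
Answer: 7222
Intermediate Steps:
Function('Y')(w, E) = Add(-4, w)
Add(Function('Y')(-12, Q), Mul(-47, -154)) = Add(Add(-4, -12), Mul(-47, -154)) = Add(-16, 7238) = 7222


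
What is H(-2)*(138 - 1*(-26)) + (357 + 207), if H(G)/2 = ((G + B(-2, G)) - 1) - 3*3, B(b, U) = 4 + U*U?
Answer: -748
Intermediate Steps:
B(b, U) = 4 + U**2
H(G) = -12 + 2*G + 2*G**2 (H(G) = 2*(((G + (4 + G**2)) - 1) - 3*3) = 2*(((4 + G + G**2) - 1) - 9) = 2*((3 + G + G**2) - 9) = 2*(-6 + G + G**2) = -12 + 2*G + 2*G**2)
H(-2)*(138 - 1*(-26)) + (357 + 207) = (-12 + 2*(-2) + 2*(-2)**2)*(138 - 1*(-26)) + (357 + 207) = (-12 - 4 + 2*4)*(138 + 26) + 564 = (-12 - 4 + 8)*164 + 564 = -8*164 + 564 = -1312 + 564 = -748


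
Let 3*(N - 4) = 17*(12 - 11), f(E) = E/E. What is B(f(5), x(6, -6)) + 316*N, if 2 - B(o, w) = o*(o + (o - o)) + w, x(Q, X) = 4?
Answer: 9155/3 ≈ 3051.7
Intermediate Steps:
f(E) = 1
N = 29/3 (N = 4 + (17*(12 - 11))/3 = 4 + (17*1)/3 = 4 + (1/3)*17 = 4 + 17/3 = 29/3 ≈ 9.6667)
B(o, w) = 2 - w - o**2 (B(o, w) = 2 - (o*(o + (o - o)) + w) = 2 - (o*(o + 0) + w) = 2 - (o*o + w) = 2 - (o**2 + w) = 2 - (w + o**2) = 2 + (-w - o**2) = 2 - w - o**2)
B(f(5), x(6, -6)) + 316*N = (2 - 1*4 - 1*1**2) + 316*(29/3) = (2 - 4 - 1*1) + 9164/3 = (2 - 4 - 1) + 9164/3 = -3 + 9164/3 = 9155/3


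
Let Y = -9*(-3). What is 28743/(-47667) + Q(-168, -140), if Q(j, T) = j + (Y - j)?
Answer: 419422/15889 ≈ 26.397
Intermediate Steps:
Y = 27
Q(j, T) = 27 (Q(j, T) = j + (27 - j) = 27)
28743/(-47667) + Q(-168, -140) = 28743/(-47667) + 27 = 28743*(-1/47667) + 27 = -9581/15889 + 27 = 419422/15889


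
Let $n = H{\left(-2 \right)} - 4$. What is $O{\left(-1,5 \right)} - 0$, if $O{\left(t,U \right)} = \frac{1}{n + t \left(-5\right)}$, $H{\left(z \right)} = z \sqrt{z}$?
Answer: $\frac{i}{i + 2 \sqrt{2}} \approx 0.11111 + 0.31427 i$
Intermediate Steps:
$H{\left(z \right)} = z^{\frac{3}{2}}$
$n = -4 - 2 i \sqrt{2}$ ($n = \left(-2\right)^{\frac{3}{2}} - 4 = - 2 i \sqrt{2} - 4 = -4 - 2 i \sqrt{2} \approx -4.0 - 2.8284 i$)
$O{\left(t,U \right)} = \frac{1}{-4 - 5 t - 2 i \sqrt{2}}$ ($O{\left(t,U \right)} = \frac{1}{\left(-4 - 2 i \sqrt{2}\right) + t \left(-5\right)} = \frac{1}{\left(-4 - 2 i \sqrt{2}\right) - 5 t} = \frac{1}{-4 - 5 t - 2 i \sqrt{2}}$)
$O{\left(-1,5 \right)} - 0 = - \frac{1}{4 + 5 \left(-1\right) + 2 i \sqrt{2}} - 0 = - \frac{1}{4 - 5 + 2 i \sqrt{2}} + 0 = - \frac{1}{-1 + 2 i \sqrt{2}} + 0 = - \frac{1}{-1 + 2 i \sqrt{2}}$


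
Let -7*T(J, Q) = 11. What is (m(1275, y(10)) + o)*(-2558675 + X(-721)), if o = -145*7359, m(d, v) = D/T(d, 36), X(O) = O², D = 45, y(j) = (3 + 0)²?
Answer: 23931670385280/11 ≈ 2.1756e+12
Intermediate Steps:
y(j) = 9 (y(j) = 3² = 9)
T(J, Q) = -11/7 (T(J, Q) = -⅐*11 = -11/7)
m(d, v) = -315/11 (m(d, v) = 45/(-11/7) = 45*(-7/11) = -315/11)
o = -1067055
(m(1275, y(10)) + o)*(-2558675 + X(-721)) = (-315/11 - 1067055)*(-2558675 + (-721)²) = -11737920*(-2558675 + 519841)/11 = -11737920/11*(-2038834) = 23931670385280/11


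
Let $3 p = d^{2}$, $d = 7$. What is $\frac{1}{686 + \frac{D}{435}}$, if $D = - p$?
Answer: $\frac{1305}{895181} \approx 0.0014578$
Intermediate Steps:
$p = \frac{49}{3}$ ($p = \frac{7^{2}}{3} = \frac{1}{3} \cdot 49 = \frac{49}{3} \approx 16.333$)
$D = - \frac{49}{3}$ ($D = \left(-1\right) \frac{49}{3} = - \frac{49}{3} \approx -16.333$)
$\frac{1}{686 + \frac{D}{435}} = \frac{1}{686 - \frac{49}{3 \cdot 435}} = \frac{1}{686 - \frac{49}{1305}} = \frac{1}{\frac{895181}{1305}} = \frac{1305}{895181}$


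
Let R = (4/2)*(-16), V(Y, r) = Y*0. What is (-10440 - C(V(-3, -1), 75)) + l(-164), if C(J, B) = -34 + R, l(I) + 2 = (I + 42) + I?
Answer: -10662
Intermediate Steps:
V(Y, r) = 0
R = -32 (R = (4*(1/2))*(-16) = 2*(-16) = -32)
l(I) = 40 + 2*I (l(I) = -2 + ((I + 42) + I) = -2 + ((42 + I) + I) = -2 + (42 + 2*I) = 40 + 2*I)
C(J, B) = -66 (C(J, B) = -34 - 32 = -66)
(-10440 - C(V(-3, -1), 75)) + l(-164) = (-10440 - 1*(-66)) + (40 + 2*(-164)) = (-10440 + 66) + (40 - 328) = -10374 - 288 = -10662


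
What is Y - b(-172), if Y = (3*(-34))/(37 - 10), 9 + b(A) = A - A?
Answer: 47/9 ≈ 5.2222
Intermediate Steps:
b(A) = -9 (b(A) = -9 + (A - A) = -9 + 0 = -9)
Y = -34/9 (Y = -102/27 = -102*1/27 = -34/9 ≈ -3.7778)
Y - b(-172) = -34/9 - 1*(-9) = -34/9 + 9 = 47/9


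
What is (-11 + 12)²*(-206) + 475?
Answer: 269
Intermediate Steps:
(-11 + 12)²*(-206) + 475 = 1²*(-206) + 475 = 1*(-206) + 475 = -206 + 475 = 269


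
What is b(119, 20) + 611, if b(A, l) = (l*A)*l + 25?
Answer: 48236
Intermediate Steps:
b(A, l) = 25 + A*l**2 (b(A, l) = (A*l)*l + 25 = A*l**2 + 25 = 25 + A*l**2)
b(119, 20) + 611 = (25 + 119*20**2) + 611 = (25 + 119*400) + 611 = (25 + 47600) + 611 = 47625 + 611 = 48236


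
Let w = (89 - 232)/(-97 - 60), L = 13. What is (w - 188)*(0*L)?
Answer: 0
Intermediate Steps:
w = 143/157 (w = -143/(-157) = -143*(-1/157) = 143/157 ≈ 0.91083)
(w - 188)*(0*L) = (143/157 - 188)*(0*13) = -29373/157*0 = 0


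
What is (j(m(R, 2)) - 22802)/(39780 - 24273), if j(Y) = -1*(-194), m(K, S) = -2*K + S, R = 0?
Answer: -2512/1723 ≈ -1.4579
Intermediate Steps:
m(K, S) = S - 2*K
j(Y) = 194
(j(m(R, 2)) - 22802)/(39780 - 24273) = (194 - 22802)/(39780 - 24273) = -22608/15507 = -22608*1/15507 = -2512/1723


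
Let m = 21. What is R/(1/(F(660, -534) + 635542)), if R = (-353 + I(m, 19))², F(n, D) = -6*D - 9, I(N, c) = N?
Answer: 70404147088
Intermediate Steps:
F(n, D) = -9 - 6*D
R = 110224 (R = (-353 + 21)² = (-332)² = 110224)
R/(1/(F(660, -534) + 635542)) = 110224/(1/((-9 - 6*(-534)) + 635542)) = 110224/(1/((-9 + 3204) + 635542)) = 110224/(1/(3195 + 635542)) = 110224/(1/638737) = 110224*638737 = 70404147088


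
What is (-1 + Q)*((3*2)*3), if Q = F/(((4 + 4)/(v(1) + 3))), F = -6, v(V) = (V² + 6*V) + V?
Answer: -333/2 ≈ -166.50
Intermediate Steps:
v(V) = V² + 7*V
Q = -33/4 (Q = -6*(1*(7 + 1) + 3)/(4 + 4) = -6/(8/(1*8 + 3)) = -6/(8/(8 + 3)) = -6/(8/11) = -6/(8*(1/11)) = -6/8/11 = -6*11/8 = -33/4 ≈ -8.2500)
(-1 + Q)*((3*2)*3) = (-1 - 33/4)*((3*2)*3) = -111*3/2 = -37/4*18 = -333/2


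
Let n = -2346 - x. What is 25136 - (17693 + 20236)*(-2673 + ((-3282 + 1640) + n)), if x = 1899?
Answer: 324697376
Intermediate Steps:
n = -4245 (n = -2346 - 1*1899 = -2346 - 1899 = -4245)
25136 - (17693 + 20236)*(-2673 + ((-3282 + 1640) + n)) = 25136 - (17693 + 20236)*(-2673 + ((-3282 + 1640) - 4245)) = 25136 - 37929*(-2673 + (-1642 - 4245)) = 25136 - 37929*(-2673 - 5887) = 25136 - 37929*(-8560) = 25136 - 1*(-324672240) = 25136 + 324672240 = 324697376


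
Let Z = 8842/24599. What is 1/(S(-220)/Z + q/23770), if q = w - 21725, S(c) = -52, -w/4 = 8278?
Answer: -105087170/15445108357 ≈ -0.0068039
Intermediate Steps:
w = -33112 (w = -4*8278 = -33112)
Z = 8842/24599 (Z = 8842*(1/24599) = 8842/24599 ≈ 0.35945)
q = -54837 (q = -33112 - 21725 = -54837)
1/(S(-220)/Z + q/23770) = 1/(-52/8842/24599 - 54837/23770) = 1/(-52*24599/8842 - 54837*1/23770) = 1/(-639574/4421 - 54837/23770) = 1/(-15445108357/105087170) = -105087170/15445108357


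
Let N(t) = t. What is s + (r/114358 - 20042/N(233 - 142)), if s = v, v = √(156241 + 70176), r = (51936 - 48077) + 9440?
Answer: -2290752827/10406578 + √226417 ≈ 255.71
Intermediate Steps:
r = 13299 (r = 3859 + 9440 = 13299)
v = √226417 ≈ 475.83
s = √226417 ≈ 475.83
s + (r/114358 - 20042/N(233 - 142)) = √226417 + (13299/114358 - 20042/(233 - 142)) = √226417 + (13299*(1/114358) - 20042/91) = √226417 + (13299/114358 - 20042*1/91) = √226417 + (13299/114358 - 20042/91) = √226417 - 2290752827/10406578 = -2290752827/10406578 + √226417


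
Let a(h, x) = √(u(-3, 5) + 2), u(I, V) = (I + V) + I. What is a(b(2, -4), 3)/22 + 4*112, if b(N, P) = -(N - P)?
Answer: 9857/22 ≈ 448.05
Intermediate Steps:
u(I, V) = V + 2*I
b(N, P) = P - N
a(h, x) = 1 (a(h, x) = √((5 + 2*(-3)) + 2) = √((5 - 6) + 2) = √(-1 + 2) = √1 = 1)
a(b(2, -4), 3)/22 + 4*112 = 1/22 + 4*112 = 1*(1/22) + 448 = 1/22 + 448 = 9857/22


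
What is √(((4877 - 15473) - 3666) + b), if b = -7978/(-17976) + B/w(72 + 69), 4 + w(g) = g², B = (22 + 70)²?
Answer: I*√113794628300583042813/89327238 ≈ 119.42*I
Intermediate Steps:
B = 8464 (B = 92² = 8464)
w(g) = -4 + g²
b = 155363785/178654476 (b = -7978/(-17976) + 8464/(-4 + (72 + 69)²) = -7978*(-1/17976) + 8464/(-4 + 141²) = 3989/8988 + 8464/(-4 + 19881) = 3989/8988 + 8464/19877 = 155363785/178654476 ≈ 0.86963)
√(((4877 - 15473) - 3666) + b) = √(((4877 - 15473) - 3666) + 155363785/178654476) = √((-10596 - 3666) + 155363785/178654476) = √(-14262 + 155363785/178654476) = √(-2547814772927/178654476) = I*√113794628300583042813/89327238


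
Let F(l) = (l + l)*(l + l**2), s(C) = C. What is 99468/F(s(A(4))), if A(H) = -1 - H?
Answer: -24867/50 ≈ -497.34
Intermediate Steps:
F(l) = 2*l*(l + l**2) (F(l) = (2*l)*(l + l**2) = 2*l*(l + l**2))
99468/F(s(A(4))) = 99468/((2*(-1 - 1*4)**2*(1 + (-1 - 1*4)))) = 99468/((2*(-1 - 4)**2*(1 + (-1 - 4)))) = 99468/((2*(-5)**2*(1 - 5))) = 99468/((2*25*(-4))) = 99468/(-200) = 99468*(-1/200) = -24867/50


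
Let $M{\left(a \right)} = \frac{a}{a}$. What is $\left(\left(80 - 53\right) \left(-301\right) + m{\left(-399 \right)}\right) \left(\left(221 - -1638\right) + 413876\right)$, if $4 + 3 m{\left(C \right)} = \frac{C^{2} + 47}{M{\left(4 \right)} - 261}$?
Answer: $- \frac{135100322039}{39} \approx -3.4641 \cdot 10^{9}$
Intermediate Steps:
$M{\left(a \right)} = 1$
$m{\left(C \right)} = - \frac{1087}{780} - \frac{C^{2}}{780}$ ($m{\left(C \right)} = - \frac{4}{3} + \frac{\left(C^{2} + 47\right) \frac{1}{1 - 261}}{3} = - \frac{4}{3} + \frac{\left(47 + C^{2}\right) \frac{1}{-260}}{3} = - \frac{4}{3} + \frac{\left(47 + C^{2}\right) \left(- \frac{1}{260}\right)}{3} = - \frac{4}{3} + \frac{- \frac{47}{260} - \frac{C^{2}}{260}}{3} = - \frac{4}{3} - \left(\frac{47}{780} + \frac{C^{2}}{780}\right) = - \frac{1087}{780} - \frac{C^{2}}{780}$)
$\left(\left(80 - 53\right) \left(-301\right) + m{\left(-399 \right)}\right) \left(\left(221 - -1638\right) + 413876\right) = \left(\left(80 - 53\right) \left(-301\right) - \left(\frac{1087}{780} + \frac{\left(-399\right)^{2}}{780}\right)\right) \left(\left(221 - -1638\right) + 413876\right) = \left(27 \left(-301\right) - \frac{40072}{195}\right) \left(\left(221 + 1638\right) + 413876\right) = \left(-8127 - \frac{40072}{195}\right) \left(1859 + 413876\right) = \left(-8127 - \frac{40072}{195}\right) 415735 = \left(- \frac{1624837}{195}\right) 415735 = - \frac{135100322039}{39}$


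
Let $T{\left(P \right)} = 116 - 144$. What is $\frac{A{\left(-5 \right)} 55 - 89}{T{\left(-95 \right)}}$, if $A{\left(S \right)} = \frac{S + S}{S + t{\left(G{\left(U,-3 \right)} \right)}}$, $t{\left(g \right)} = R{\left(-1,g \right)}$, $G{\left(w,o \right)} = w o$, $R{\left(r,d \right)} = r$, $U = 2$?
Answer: $- \frac{2}{21} \approx -0.095238$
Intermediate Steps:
$G{\left(w,o \right)} = o w$
$t{\left(g \right)} = -1$
$T{\left(P \right)} = -28$
$A{\left(S \right)} = \frac{2 S}{-1 + S}$ ($A{\left(S \right)} = \frac{S + S}{S - 1} = \frac{2 S}{-1 + S}$)
$\frac{A{\left(-5 \right)} 55 - 89}{T{\left(-95 \right)}} = \frac{2 \left(-5\right) \frac{1}{-1 - 5} \cdot 55 - 89}{-28} = \left(2 \left(-5\right) \frac{1}{-6} \cdot 55 - 89\right) \left(- \frac{1}{28}\right) = \left(2 \left(-5\right) \left(- \frac{1}{6}\right) 55 - 89\right) \left(- \frac{1}{28}\right) = \left(\frac{5}{3} \cdot 55 - 89\right) \left(- \frac{1}{28}\right) = \left(\frac{275}{3} - 89\right) \left(- \frac{1}{28}\right) = \frac{8}{3} \left(- \frac{1}{28}\right) = - \frac{2}{21}$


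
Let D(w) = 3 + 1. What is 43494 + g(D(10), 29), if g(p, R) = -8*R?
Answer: 43262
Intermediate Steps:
D(w) = 4
43494 + g(D(10), 29) = 43494 - 8*29 = 43494 - 232 = 43262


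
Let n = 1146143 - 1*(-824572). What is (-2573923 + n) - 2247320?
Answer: -2850528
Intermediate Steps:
n = 1970715 (n = 1146143 + 824572 = 1970715)
(-2573923 + n) - 2247320 = (-2573923 + 1970715) - 2247320 = -603208 - 2247320 = -2850528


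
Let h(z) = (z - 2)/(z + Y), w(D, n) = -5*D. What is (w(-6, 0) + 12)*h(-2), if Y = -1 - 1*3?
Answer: 28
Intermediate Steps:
Y = -4 (Y = -1 - 3 = -4)
h(z) = (-2 + z)/(-4 + z) (h(z) = (z - 2)/(z - 4) = (-2 + z)/(-4 + z))
(w(-6, 0) + 12)*h(-2) = (-5*(-6) + 12)*((-2 - 2)/(-4 - 2)) = (30 + 12)*(-4/(-6)) = 42*(-⅙*(-4)) = 42*(⅔) = 28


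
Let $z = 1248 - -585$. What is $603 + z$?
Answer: $2436$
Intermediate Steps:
$z = 1833$ ($z = 1248 + 585 = 1833$)
$603 + z = 603 + 1833 = 2436$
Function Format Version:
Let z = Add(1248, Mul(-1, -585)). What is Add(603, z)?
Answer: 2436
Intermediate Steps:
z = 1833 (z = Add(1248, 585) = 1833)
Add(603, z) = Add(603, 1833) = 2436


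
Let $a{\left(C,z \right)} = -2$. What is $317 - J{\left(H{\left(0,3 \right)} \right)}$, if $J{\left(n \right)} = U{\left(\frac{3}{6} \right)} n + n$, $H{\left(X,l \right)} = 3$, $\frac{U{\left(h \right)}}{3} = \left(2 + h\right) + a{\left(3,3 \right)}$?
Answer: $\frac{619}{2} \approx 309.5$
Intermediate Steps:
$U{\left(h \right)} = 3 h$ ($U{\left(h \right)} = 3 \left(\left(2 + h\right) - 2\right) = 3 h$)
$J{\left(n \right)} = \frac{5 n}{2}$ ($J{\left(n \right)} = 3 \cdot \frac{3}{6} n + n = 3 \cdot 3 \cdot \frac{1}{6} n + n = 3 \cdot \frac{1}{2} n + n = \frac{3 n}{2} + n = \frac{5 n}{2}$)
$317 - J{\left(H{\left(0,3 \right)} \right)} = 317 - \frac{5}{2} \cdot 3 = 317 - \frac{15}{2} = \frac{619}{2}$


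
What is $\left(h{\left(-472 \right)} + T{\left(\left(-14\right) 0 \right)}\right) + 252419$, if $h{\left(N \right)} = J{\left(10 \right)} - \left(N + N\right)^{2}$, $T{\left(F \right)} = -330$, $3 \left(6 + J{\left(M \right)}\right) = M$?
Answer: $- \frac{1917149}{3} \approx -6.3905 \cdot 10^{5}$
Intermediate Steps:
$J{\left(M \right)} = -6 + \frac{M}{3}$
$h{\left(N \right)} = - \frac{8}{3} - 4 N^{2}$ ($h{\left(N \right)} = \left(-6 + \frac{1}{3} \cdot 10\right) - \left(N + N\right)^{2} = \left(-6 + \frac{10}{3}\right) - \left(2 N\right)^{2} = - \frac{8}{3} - 4 N^{2}$)
$\left(h{\left(-472 \right)} + T{\left(\left(-14\right) 0 \right)}\right) + 252419 = \left(\left(- \frac{8}{3} - 4 \left(-472\right)^{2}\right) - 330\right) + 252419 = \left(\left(- \frac{8}{3} - 891136\right) - 330\right) + 252419 = \left(- \frac{2673416}{3} - 330\right) + 252419 = - \frac{2674406}{3} + 252419 = - \frac{1917149}{3}$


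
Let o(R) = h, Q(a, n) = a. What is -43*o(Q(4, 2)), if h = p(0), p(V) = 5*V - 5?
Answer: 215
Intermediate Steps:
p(V) = -5 + 5*V
h = -5 (h = -5 + 5*0 = -5 + 0 = -5)
o(R) = -5
-43*o(Q(4, 2)) = -43*(-5) = 215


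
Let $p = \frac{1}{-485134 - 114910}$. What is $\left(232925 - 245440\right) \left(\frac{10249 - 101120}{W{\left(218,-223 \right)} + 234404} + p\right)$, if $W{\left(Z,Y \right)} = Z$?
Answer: $\frac{341201657159595}{70391761684} \approx 4847.2$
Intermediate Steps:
$p = - \frac{1}{600044}$ ($p = \frac{1}{-600044} = - \frac{1}{600044} \approx -1.6665 \cdot 10^{-6}$)
$\left(232925 - 245440\right) \left(\frac{10249 - 101120}{W{\left(218,-223 \right)} + 234404} + p\right) = \left(232925 - 245440\right) \left(\frac{10249 - 101120}{218 + 234404} - \frac{1}{600044}\right) = - 12515 \left(- \frac{90871}{234622} - \frac{1}{600044}\right) = \left(-12515\right) \left(- \frac{27263416473}{70391761684}\right) = \frac{341201657159595}{70391761684}$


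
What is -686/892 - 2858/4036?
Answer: -332377/225007 ≈ -1.4772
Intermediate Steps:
-686/892 - 2858/4036 = -686*1/892 - 2858*1/4036 = -343/446 - 1429/2018 = -332377/225007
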